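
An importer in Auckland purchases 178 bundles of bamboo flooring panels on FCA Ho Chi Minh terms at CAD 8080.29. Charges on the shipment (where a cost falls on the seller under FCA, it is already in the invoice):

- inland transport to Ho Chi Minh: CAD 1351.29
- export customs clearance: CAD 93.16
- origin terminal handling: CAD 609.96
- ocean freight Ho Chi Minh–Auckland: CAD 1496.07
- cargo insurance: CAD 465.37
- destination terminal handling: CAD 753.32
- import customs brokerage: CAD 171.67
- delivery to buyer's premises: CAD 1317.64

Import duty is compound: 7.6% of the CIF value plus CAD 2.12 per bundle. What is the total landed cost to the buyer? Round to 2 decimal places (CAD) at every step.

Total landed cost: CAD 14081.21

FCA: the seller delivers export-cleared goods to the carrier; the buyer bears costs from that point.
Already in the invoice (seller's account under FCA): inland to port, export clearance — exclude.
CIF value = FCA price + origin terminal + freight + insurance = 8080.29 + 609.96 + 1496.07 + 465.37 = 10651.69
Ad valorem component: 10651.69 × 7.6% = 809.53
Specific component: 178 × 2.12 = 377.36
Import duty = 809.53 + 377.36 = 1186.89
Buyer bears: origin terminal 609.96 + freight 1496.07 + insurance 465.37 + destination terminal 753.32 + brokerage 171.67 + delivery 1317.64 + duty 1186.89 = 6000.92
Landed cost = invoice 8080.29 + 6000.92 = 14081.21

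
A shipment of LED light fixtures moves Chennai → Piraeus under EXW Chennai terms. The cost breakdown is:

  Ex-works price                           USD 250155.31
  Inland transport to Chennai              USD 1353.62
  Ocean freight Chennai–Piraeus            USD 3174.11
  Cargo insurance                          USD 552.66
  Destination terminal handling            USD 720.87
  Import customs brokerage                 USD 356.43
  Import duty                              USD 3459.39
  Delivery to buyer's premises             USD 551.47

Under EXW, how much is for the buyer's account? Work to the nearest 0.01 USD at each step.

Buyer's account: USD 10168.55

EXW: the seller makes goods available at their premises; the buyer bears all onward costs.
Seller's account: goods 250155.31 = 250155.31
Buyer's account: inland to port 1353.62 + freight 3174.11 + insurance 552.66 + destination terminal 720.87 + brokerage 356.43 + duty 3459.39 + delivery 551.47 = 10168.55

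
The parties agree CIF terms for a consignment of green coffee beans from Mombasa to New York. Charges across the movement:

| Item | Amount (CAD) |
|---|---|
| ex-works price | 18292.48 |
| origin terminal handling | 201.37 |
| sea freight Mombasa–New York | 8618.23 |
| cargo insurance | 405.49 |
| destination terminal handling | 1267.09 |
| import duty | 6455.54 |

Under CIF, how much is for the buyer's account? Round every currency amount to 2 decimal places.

Buyer's account: CAD 7722.63

CIF: the seller pays costs through ocean freight and marine insurance to the destination port.
Seller's account: goods 18292.48 + origin terminal 201.37 + freight 8618.23 + insurance 405.49 = 27517.57
Buyer's account: destination terminal 1267.09 + duty 6455.54 = 7722.63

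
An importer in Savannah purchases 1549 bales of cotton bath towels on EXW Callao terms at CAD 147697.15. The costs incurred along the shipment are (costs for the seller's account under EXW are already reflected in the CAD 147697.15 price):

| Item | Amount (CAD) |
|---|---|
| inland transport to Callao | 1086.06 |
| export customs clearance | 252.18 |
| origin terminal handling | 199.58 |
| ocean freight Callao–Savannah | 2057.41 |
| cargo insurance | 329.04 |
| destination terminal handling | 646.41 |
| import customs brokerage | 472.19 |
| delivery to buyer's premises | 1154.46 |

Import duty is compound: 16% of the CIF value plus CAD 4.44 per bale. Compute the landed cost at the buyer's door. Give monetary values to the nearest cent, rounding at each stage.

Total landed cost: CAD 185031.47

EXW: the seller makes goods available at their premises; the buyer bears all onward costs.
CIF value = EXW price + inland to port + export clearance + origin terminal + freight + insurance = 147697.15 + 1086.06 + 252.18 + 199.58 + 2057.41 + 329.04 = 151621.42
Ad valorem component: 151621.42 × 16% = 24259.43
Specific component: 1549 × 4.44 = 6877.56
Import duty = 24259.43 + 6877.56 = 31136.99
Buyer bears: inland to port 1086.06 + export clearance 252.18 + origin terminal 199.58 + freight 2057.41 + insurance 329.04 + destination terminal 646.41 + brokerage 472.19 + delivery 1154.46 + duty 31136.99 = 37334.32
Landed cost = invoice 147697.15 + 37334.32 = 185031.47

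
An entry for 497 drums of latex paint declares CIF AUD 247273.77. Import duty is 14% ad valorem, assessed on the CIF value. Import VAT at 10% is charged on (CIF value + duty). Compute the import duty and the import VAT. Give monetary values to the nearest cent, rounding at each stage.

Import duty = 247273.77 × 14% = 34618.33
VAT base = CIF + duty = 247273.77 + 34618.33 = 281892.10
Import VAT = 281892.10 × 10% = 28189.21

Import duty: AUD 34618.33; import VAT: AUD 28189.21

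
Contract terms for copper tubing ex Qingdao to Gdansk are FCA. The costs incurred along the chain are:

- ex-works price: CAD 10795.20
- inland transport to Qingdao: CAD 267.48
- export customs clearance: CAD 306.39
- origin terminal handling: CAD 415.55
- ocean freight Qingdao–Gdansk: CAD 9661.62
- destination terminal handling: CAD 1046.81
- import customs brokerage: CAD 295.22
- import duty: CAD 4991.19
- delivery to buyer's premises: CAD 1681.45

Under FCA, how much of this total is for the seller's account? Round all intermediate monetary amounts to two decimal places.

Seller's account: CAD 11369.07

FCA: the seller delivers export-cleared goods to the carrier; the buyer bears costs from that point.
Seller's account: goods 10795.20 + inland to port 267.48 + export clearance 306.39 = 11369.07
Buyer's account: origin terminal 415.55 + freight 9661.62 + destination terminal 1046.81 + brokerage 295.22 + duty 4991.19 + delivery 1681.45 = 18091.84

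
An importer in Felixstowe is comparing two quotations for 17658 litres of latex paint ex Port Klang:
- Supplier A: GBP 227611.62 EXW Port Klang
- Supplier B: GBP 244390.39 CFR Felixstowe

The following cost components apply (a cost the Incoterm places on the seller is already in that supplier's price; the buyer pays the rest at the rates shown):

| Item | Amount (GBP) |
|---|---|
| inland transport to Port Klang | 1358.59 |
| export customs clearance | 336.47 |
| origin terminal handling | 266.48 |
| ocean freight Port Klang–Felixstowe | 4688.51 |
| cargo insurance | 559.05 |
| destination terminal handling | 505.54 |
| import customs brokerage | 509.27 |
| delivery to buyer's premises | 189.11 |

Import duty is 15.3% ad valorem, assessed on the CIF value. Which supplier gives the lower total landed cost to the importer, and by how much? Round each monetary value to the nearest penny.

Supplier A is cheaper by GBP 11678.41

Supplier A (EXW):
CIF value = EXW price + inland to port + export clearance + origin terminal + freight + insurance = 227611.62 + 1358.59 + 336.47 + 266.48 + 4688.51 + 559.05 = 234820.72
Import duty = 234820.72 × 15.3% = 35927.57
Buyer bears (A): 1358.59 + 336.47 + 266.48 + 4688.51 + 559.05 + 505.54 + 509.27 + 189.11 = 8413.02
Landed cost (A) = invoice 227611.62 + 8413.02 + duty 35927.57 = 271952.21
Supplier B (CFR):
CIF value = CFR price + insurance = 244390.39 + 559.05 = 244949.44
Import duty = 244949.44 × 15.3% = 37477.26
Buyer bears (B): 559.05 + 505.54 + 509.27 + 189.11 = 1762.97
Landed cost (B) = invoice 244390.39 + 1762.97 + duty 37477.26 = 283630.62
Difference = |271952.21 − 283630.62| = 11678.41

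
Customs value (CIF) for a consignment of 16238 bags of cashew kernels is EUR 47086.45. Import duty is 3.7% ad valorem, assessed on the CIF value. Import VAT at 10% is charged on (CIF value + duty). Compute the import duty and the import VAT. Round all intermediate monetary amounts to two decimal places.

Import duty = 47086.45 × 3.7% = 1742.20
VAT base = CIF + duty = 47086.45 + 1742.20 = 48828.65
Import VAT = 48828.65 × 10% = 4882.87

Import duty: EUR 1742.20; import VAT: EUR 4882.87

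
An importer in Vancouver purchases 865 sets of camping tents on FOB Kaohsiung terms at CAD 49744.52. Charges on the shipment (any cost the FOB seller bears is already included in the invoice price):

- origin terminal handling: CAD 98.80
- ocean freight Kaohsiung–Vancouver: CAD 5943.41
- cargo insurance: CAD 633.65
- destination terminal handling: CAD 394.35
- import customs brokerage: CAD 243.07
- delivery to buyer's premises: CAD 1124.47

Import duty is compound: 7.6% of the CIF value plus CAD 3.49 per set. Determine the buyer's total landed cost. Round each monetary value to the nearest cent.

Total landed cost: CAD 65382.76

FOB: the seller bears costs until goods are on board at the origin port; the buyer bears freight, insurance and all costs thereafter.
Already in the invoice (seller's account under FOB): origin terminal — exclude.
CIF value = FOB price + freight + insurance = 49744.52 + 5943.41 + 633.65 = 56321.58
Ad valorem component: 56321.58 × 7.6% = 4280.44
Specific component: 865 × 3.49 = 3018.85
Import duty = 4280.44 + 3018.85 = 7299.29
Buyer bears: freight 5943.41 + insurance 633.65 + destination terminal 394.35 + brokerage 243.07 + delivery 1124.47 + duty 7299.29 = 15638.24
Landed cost = invoice 49744.52 + 15638.24 = 65382.76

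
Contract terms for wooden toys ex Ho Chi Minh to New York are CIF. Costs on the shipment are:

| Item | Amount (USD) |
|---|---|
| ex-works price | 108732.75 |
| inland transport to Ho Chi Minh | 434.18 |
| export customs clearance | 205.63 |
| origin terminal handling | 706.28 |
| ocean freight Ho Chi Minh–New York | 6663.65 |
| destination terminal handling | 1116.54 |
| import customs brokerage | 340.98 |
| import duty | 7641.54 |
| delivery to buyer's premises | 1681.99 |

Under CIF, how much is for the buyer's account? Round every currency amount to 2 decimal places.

Buyer's account: USD 10781.05

CIF: the seller pays costs through ocean freight and marine insurance to the destination port.
Seller's account: goods 108732.75 + inland to port 434.18 + export clearance 205.63 + origin terminal 706.28 + freight 6663.65 = 116742.49
Buyer's account: destination terminal 1116.54 + brokerage 340.98 + duty 7641.54 + delivery 1681.99 = 10781.05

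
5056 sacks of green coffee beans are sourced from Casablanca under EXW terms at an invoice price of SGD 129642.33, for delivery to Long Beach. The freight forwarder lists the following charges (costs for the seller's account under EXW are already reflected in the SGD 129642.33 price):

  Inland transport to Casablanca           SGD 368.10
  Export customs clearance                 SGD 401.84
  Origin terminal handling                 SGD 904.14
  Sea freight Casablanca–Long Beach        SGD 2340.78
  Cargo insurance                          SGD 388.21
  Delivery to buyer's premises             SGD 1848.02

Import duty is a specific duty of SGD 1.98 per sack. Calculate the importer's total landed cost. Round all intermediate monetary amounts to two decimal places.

EXW: the seller makes goods available at their premises; the buyer bears all onward costs.
CIF value = EXW price + inland to port + export clearance + origin terminal + freight + insurance = 129642.33 + 368.10 + 401.84 + 904.14 + 2340.78 + 388.21 = 134045.40
Import duty = 5056 × 1.98 = 10010.88
Buyer bears: inland to port 368.10 + export clearance 401.84 + origin terminal 904.14 + freight 2340.78 + insurance 388.21 + delivery 1848.02 + duty 10010.88 = 16261.97
Landed cost = invoice 129642.33 + 16261.97 = 145904.30

Total landed cost: SGD 145904.30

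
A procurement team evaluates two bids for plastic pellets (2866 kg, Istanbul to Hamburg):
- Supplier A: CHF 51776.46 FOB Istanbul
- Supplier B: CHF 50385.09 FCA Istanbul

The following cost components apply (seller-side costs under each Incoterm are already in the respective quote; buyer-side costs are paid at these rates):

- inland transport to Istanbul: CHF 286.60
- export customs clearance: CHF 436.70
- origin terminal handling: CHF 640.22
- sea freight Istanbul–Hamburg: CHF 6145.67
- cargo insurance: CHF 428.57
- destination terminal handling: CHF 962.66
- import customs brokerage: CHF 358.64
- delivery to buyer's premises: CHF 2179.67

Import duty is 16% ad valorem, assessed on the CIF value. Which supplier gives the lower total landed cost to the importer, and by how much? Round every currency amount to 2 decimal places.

Supplier B is cheaper by CHF 871.33

Supplier A (FOB):
CIF value = FOB price + freight + insurance = 51776.46 + 6145.67 + 428.57 = 58350.70
Import duty = 58350.70 × 16% = 9336.11
Buyer bears (A): 6145.67 + 428.57 + 962.66 + 358.64 + 2179.67 = 10075.21
Landed cost (A) = invoice 51776.46 + 10075.21 + duty 9336.11 = 71187.78
Supplier B (FCA):
CIF value = FCA price + origin terminal + freight + insurance = 50385.09 + 640.22 + 6145.67 + 428.57 = 57599.55
Import duty = 57599.55 × 16% = 9215.93
Buyer bears (B): 640.22 + 6145.67 + 428.57 + 962.66 + 358.64 + 2179.67 = 10715.43
Landed cost (B) = invoice 50385.09 + 10715.43 + duty 9215.93 = 70316.45
Difference = |71187.78 − 70316.45| = 871.33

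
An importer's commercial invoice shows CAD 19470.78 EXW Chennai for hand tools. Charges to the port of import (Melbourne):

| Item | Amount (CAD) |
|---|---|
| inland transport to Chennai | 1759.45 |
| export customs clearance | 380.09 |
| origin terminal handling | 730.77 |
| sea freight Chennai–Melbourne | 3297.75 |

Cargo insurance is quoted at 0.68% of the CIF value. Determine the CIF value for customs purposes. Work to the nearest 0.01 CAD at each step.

CIF value: CAD 25814.38

Let C be the CIF value. C = EXW price + pre-shipment costs + freight + 0.68% × C
C − 0.68% × C = 19470.78 + 1759.45 + 380.09 + 730.77 + 3297.75
0.9932 × C = 25638.84
C = 25638.84 / 0.9932 = 25814.38
Insurance premium = 0.68% × 25814.38 = 175.54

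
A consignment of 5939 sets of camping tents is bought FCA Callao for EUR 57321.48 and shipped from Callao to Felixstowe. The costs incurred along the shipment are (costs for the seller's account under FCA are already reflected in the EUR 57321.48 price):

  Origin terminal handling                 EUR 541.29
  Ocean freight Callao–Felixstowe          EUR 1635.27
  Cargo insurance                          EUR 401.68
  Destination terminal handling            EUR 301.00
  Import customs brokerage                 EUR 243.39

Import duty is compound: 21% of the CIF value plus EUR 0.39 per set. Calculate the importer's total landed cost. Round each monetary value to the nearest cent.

Total landed cost: EUR 75339.26

FCA: the seller delivers export-cleared goods to the carrier; the buyer bears costs from that point.
CIF value = FCA price + origin terminal + freight + insurance = 57321.48 + 541.29 + 1635.27 + 401.68 = 59899.72
Ad valorem component: 59899.72 × 21% = 12578.94
Specific component: 5939 × 0.39 = 2316.21
Import duty = 12578.94 + 2316.21 = 14895.15
Buyer bears: origin terminal 541.29 + freight 1635.27 + insurance 401.68 + destination terminal 301.00 + brokerage 243.39 + duty 14895.15 = 18017.78
Landed cost = invoice 57321.48 + 18017.78 = 75339.26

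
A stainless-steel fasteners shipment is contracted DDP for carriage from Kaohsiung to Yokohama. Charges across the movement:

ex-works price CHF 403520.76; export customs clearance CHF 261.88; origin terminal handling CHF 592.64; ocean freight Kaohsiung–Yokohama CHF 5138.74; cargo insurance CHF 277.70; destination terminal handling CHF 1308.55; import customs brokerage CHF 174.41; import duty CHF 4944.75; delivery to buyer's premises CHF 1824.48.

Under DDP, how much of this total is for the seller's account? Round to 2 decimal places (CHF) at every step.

Seller's account: CHF 418043.91

DDP: the seller bears all costs including import duty.
Seller's account: goods 403520.76 + export clearance 261.88 + origin terminal 592.64 + freight 5138.74 + insurance 277.70 + destination terminal 1308.55 + brokerage 174.41 + duty 4944.75 + delivery 1824.48 = 418043.91
Buyer's account: 0.00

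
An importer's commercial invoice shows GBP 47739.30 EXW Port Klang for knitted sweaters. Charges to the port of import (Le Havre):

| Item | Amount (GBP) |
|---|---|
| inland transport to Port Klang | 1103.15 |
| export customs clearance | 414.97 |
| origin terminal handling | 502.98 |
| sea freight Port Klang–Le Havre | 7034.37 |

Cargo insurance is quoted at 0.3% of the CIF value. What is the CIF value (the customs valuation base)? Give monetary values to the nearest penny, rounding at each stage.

Let C be the CIF value. C = EXW price + pre-shipment costs + freight + 0.3% × C
C − 0.3% × C = 47739.30 + 1103.15 + 414.97 + 502.98 + 7034.37
0.997 × C = 56794.77
C = 56794.77 / 0.997 = 56965.67
Insurance premium = 0.3% × 56965.67 = 170.90

CIF value: GBP 56965.67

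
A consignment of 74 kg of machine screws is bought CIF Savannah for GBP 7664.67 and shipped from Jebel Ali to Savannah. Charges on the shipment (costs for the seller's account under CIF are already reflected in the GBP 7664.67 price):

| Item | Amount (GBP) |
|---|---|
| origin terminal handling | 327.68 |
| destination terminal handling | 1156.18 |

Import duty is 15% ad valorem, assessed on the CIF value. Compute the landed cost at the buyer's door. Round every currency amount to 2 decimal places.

CIF: the seller pays costs through ocean freight and marine insurance to the destination port.
Already in the invoice (seller's account under CIF): origin terminal — exclude.
The CIF price already equals the CIF value: 7664.67
Import duty = 7664.67 × 15% = 1149.70
Buyer bears: destination terminal 1156.18 + duty 1149.70 = 2305.88
Landed cost = invoice 7664.67 + 2305.88 = 9970.55

Total landed cost: GBP 9970.55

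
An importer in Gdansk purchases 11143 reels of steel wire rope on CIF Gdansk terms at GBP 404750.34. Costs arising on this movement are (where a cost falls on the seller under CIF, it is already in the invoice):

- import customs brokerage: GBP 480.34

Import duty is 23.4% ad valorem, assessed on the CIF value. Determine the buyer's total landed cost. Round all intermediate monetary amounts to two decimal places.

CIF: the seller pays costs through ocean freight and marine insurance to the destination port.
The CIF price already equals the CIF value: 404750.34
Import duty = 404750.34 × 23.4% = 94711.58
Buyer bears: brokerage 480.34 + duty 94711.58 = 95191.92
Landed cost = invoice 404750.34 + 95191.92 = 499942.26

Total landed cost: GBP 499942.26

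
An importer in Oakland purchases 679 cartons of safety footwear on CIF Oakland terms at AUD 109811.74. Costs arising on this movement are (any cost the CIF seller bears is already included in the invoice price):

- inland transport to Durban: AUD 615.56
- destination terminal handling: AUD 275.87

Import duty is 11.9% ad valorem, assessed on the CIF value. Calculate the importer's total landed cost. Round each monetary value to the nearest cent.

Total landed cost: AUD 123155.21

CIF: the seller pays costs through ocean freight and marine insurance to the destination port.
Already in the invoice (seller's account under CIF): inland to port — exclude.
The CIF price already equals the CIF value: 109811.74
Import duty = 109811.74 × 11.9% = 13067.60
Buyer bears: destination terminal 275.87 + duty 13067.60 = 13343.47
Landed cost = invoice 109811.74 + 13343.47 = 123155.21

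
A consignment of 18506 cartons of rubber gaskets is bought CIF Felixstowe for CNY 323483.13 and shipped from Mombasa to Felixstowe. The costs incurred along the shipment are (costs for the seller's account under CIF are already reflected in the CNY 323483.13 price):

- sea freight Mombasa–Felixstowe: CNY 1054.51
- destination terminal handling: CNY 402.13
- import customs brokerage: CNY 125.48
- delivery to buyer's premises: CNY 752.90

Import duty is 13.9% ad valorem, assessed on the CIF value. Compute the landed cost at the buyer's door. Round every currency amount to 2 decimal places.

Total landed cost: CNY 369727.80

CIF: the seller pays costs through ocean freight and marine insurance to the destination port.
Already in the invoice (seller's account under CIF): freight — exclude.
The CIF price already equals the CIF value: 323483.13
Import duty = 323483.13 × 13.9% = 44964.16
Buyer bears: destination terminal 402.13 + brokerage 125.48 + delivery 752.90 + duty 44964.16 = 46244.67
Landed cost = invoice 323483.13 + 46244.67 = 369727.80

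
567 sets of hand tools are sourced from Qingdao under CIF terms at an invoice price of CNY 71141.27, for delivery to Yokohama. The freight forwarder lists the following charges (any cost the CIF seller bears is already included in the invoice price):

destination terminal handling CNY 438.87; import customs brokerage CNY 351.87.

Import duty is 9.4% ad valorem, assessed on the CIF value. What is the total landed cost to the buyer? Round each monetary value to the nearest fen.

Total landed cost: CNY 78619.29

CIF: the seller pays costs through ocean freight and marine insurance to the destination port.
The CIF price already equals the CIF value: 71141.27
Import duty = 71141.27 × 9.4% = 6687.28
Buyer bears: destination terminal 438.87 + brokerage 351.87 + duty 6687.28 = 7478.02
Landed cost = invoice 71141.27 + 7478.02 = 78619.29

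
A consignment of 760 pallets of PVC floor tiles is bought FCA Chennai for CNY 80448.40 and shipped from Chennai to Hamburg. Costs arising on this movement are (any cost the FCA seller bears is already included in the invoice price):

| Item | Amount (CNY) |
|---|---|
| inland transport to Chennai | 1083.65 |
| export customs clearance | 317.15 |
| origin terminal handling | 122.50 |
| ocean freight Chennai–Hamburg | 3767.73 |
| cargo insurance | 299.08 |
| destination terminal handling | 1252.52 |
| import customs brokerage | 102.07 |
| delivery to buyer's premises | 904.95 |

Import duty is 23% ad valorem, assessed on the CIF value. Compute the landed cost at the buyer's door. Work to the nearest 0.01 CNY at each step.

Total landed cost: CNY 106363.92

FCA: the seller delivers export-cleared goods to the carrier; the buyer bears costs from that point.
Already in the invoice (seller's account under FCA): inland to port, export clearance — exclude.
CIF value = FCA price + origin terminal + freight + insurance = 80448.40 + 122.50 + 3767.73 + 299.08 = 84637.71
Import duty = 84637.71 × 23% = 19466.67
Buyer bears: origin terminal 122.50 + freight 3767.73 + insurance 299.08 + destination terminal 1252.52 + brokerage 102.07 + delivery 904.95 + duty 19466.67 = 25915.52
Landed cost = invoice 80448.40 + 25915.52 = 106363.92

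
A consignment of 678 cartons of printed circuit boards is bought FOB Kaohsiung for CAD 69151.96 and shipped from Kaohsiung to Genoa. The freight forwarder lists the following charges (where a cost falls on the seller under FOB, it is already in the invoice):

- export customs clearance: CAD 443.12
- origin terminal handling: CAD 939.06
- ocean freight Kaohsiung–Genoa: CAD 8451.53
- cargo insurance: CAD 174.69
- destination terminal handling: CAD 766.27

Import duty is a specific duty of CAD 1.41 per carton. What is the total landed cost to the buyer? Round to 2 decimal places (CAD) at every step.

FOB: the seller bears costs until goods are on board at the origin port; the buyer bears freight, insurance and all costs thereafter.
Already in the invoice (seller's account under FOB): export clearance, origin terminal — exclude.
CIF value = FOB price + freight + insurance = 69151.96 + 8451.53 + 174.69 = 77778.18
Import duty = 678 × 1.41 = 955.98
Buyer bears: freight 8451.53 + insurance 174.69 + destination terminal 766.27 + duty 955.98 = 10348.47
Landed cost = invoice 69151.96 + 10348.47 = 79500.43

Total landed cost: CAD 79500.43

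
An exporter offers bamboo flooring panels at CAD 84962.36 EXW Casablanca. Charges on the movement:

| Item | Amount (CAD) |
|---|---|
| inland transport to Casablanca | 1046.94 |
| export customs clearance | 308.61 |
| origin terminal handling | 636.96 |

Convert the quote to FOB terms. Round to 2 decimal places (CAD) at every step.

From EXW to FOB, the seller additionally bears: inland to port, export clearance, origin terminal.
FOB price = 84962.36 + 1046.94 + 308.61 + 636.96 = 86954.87

FOB price: CAD 86954.87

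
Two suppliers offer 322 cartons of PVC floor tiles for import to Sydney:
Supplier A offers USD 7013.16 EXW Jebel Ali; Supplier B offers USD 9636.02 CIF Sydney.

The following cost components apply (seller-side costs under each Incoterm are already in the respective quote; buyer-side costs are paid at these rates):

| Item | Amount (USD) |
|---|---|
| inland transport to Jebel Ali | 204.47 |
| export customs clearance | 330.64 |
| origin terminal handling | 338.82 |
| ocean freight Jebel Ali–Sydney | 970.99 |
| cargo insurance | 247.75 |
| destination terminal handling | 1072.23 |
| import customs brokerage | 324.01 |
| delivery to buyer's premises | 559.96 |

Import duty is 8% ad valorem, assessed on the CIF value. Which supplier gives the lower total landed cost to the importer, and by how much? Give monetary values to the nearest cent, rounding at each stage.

Supplier A (EXW):
CIF value = EXW price + inland to port + export clearance + origin terminal + freight + insurance = 7013.16 + 204.47 + 330.64 + 338.82 + 970.99 + 247.75 = 9105.83
Import duty = 9105.83 × 8% = 728.47
Buyer bears (A): 204.47 + 330.64 + 338.82 + 970.99 + 247.75 + 1072.23 + 324.01 + 559.96 = 4048.87
Landed cost (A) = invoice 7013.16 + 4048.87 + duty 728.47 = 11790.50
Supplier B (CIF):
The CIF price already equals the CIF value: 9636.02
Import duty = 9636.02 × 8% = 770.88
Buyer bears (B): 1072.23 + 324.01 + 559.96 = 1956.20
Landed cost (B) = invoice 9636.02 + 1956.20 + duty 770.88 = 12363.10
Difference = |11790.50 − 12363.10| = 572.60

Supplier A is cheaper by USD 572.60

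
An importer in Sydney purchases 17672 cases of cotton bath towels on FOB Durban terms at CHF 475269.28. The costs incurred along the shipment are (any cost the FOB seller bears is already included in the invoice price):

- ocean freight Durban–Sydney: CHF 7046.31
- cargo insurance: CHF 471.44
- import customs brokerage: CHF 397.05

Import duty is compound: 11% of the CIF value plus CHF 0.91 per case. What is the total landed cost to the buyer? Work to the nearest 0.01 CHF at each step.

FOB: the seller bears costs until goods are on board at the origin port; the buyer bears freight, insurance and all costs thereafter.
CIF value = FOB price + freight + insurance = 475269.28 + 7046.31 + 471.44 = 482787.03
Ad valorem component: 482787.03 × 11% = 53106.57
Specific component: 17672 × 0.91 = 16081.52
Import duty = 53106.57 + 16081.52 = 69188.09
Buyer bears: freight 7046.31 + insurance 471.44 + brokerage 397.05 + duty 69188.09 = 77102.89
Landed cost = invoice 475269.28 + 77102.89 = 552372.17

Total landed cost: CHF 552372.17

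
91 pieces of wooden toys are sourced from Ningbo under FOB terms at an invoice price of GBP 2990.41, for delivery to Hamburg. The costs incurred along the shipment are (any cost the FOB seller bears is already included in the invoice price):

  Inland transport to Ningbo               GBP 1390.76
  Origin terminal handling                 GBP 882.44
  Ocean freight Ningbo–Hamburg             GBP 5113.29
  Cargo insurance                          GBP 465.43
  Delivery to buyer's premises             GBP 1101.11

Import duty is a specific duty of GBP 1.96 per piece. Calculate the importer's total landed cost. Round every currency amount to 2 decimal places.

FOB: the seller bears costs until goods are on board at the origin port; the buyer bears freight, insurance and all costs thereafter.
Already in the invoice (seller's account under FOB): inland to port, origin terminal — exclude.
CIF value = FOB price + freight + insurance = 2990.41 + 5113.29 + 465.43 = 8569.13
Import duty = 91 × 1.96 = 178.36
Buyer bears: freight 5113.29 + insurance 465.43 + delivery 1101.11 + duty 178.36 = 6858.19
Landed cost = invoice 2990.41 + 6858.19 = 9848.60

Total landed cost: GBP 9848.60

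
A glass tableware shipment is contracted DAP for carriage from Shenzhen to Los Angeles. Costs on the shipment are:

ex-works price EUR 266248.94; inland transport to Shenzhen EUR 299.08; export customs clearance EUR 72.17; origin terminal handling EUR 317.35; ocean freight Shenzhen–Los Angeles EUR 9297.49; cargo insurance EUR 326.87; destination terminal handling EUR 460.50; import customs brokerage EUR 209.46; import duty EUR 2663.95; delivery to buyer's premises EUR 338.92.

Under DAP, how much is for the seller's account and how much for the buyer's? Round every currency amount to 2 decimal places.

Seller: EUR 277361.32; buyer: EUR 2873.41

DAP: the seller bears all costs to the named destination except import duty and clearance.
Seller's account: goods 266248.94 + inland to port 299.08 + export clearance 72.17 + origin terminal 317.35 + freight 9297.49 + insurance 326.87 + destination terminal 460.50 + delivery 338.92 = 277361.32
Buyer's account: brokerage 209.46 + duty 2663.95 = 2873.41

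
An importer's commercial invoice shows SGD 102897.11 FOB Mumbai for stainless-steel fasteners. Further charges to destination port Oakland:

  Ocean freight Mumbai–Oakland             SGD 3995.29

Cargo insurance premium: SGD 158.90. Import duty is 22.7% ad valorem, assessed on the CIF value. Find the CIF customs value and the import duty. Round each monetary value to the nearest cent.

CIF = FOB price + freight + insurance
CIF = 102897.11 + 3995.29 + 158.90 = 107051.30
Import duty = 107051.30 × 22.7% = 24300.65

CIF value: SGD 107051.30; import duty: SGD 24300.65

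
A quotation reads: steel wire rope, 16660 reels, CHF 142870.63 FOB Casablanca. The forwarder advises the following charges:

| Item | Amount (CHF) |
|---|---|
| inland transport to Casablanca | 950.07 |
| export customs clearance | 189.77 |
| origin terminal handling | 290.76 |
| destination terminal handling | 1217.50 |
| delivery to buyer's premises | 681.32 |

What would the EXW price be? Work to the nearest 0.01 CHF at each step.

Not relevant to the conversion: delivery, destination terminal — on the buyer under both terms; not part of either seller's price.
From FOB to EXW, the seller no longer bears: inland to port, export clearance, origin terminal.
EXW price = 142870.63 − 950.07 − 189.77 − 290.76 = 141440.03

EXW price: CHF 141440.03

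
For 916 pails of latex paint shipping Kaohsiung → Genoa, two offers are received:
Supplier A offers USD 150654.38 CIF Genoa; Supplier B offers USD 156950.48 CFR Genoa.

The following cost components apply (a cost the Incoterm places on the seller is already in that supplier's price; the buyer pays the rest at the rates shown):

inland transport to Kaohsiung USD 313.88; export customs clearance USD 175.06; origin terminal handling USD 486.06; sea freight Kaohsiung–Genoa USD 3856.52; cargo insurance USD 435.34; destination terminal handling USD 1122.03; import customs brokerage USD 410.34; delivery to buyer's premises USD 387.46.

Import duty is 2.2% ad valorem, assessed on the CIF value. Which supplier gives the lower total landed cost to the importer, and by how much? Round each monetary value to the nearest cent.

Supplier A (CIF):
The CIF price already equals the CIF value: 150654.38
Import duty = 150654.38 × 2.2% = 3314.40
Buyer bears (A): 1122.03 + 410.34 + 387.46 = 1919.83
Landed cost (A) = invoice 150654.38 + 1919.83 + duty 3314.40 = 155888.61
Supplier B (CFR):
CIF value = CFR price + insurance = 156950.48 + 435.34 = 157385.82
Import duty = 157385.82 × 2.2% = 3462.49
Buyer bears (B): 435.34 + 1122.03 + 410.34 + 387.46 = 2355.17
Landed cost (B) = invoice 156950.48 + 2355.17 + duty 3462.49 = 162768.14
Difference = |155888.61 − 162768.14| = 6879.53

Supplier A is cheaper by USD 6879.53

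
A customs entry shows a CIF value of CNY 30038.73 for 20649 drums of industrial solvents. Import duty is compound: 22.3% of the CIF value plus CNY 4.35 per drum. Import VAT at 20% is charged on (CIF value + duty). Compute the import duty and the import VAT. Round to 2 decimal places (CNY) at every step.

Ad valorem component: 30038.73 × 22.3% = 6698.64
Specific component: 20649 × 4.35 = 89823.15
Import duty = 6698.64 + 89823.15 = 96521.79
VAT base = CIF + duty = 30038.73 + 96521.79 = 126560.52
Import VAT = 126560.52 × 20% = 25312.10

Import duty: CNY 96521.79; import VAT: CNY 25312.10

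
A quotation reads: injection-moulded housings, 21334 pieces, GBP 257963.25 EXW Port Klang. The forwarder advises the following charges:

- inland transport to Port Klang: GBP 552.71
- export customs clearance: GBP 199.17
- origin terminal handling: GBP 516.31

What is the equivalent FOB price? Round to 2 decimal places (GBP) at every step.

From EXW to FOB, the seller additionally bears: inland to port, export clearance, origin terminal.
FOB price = 257963.25 + 552.71 + 199.17 + 516.31 = 259231.44

FOB price: GBP 259231.44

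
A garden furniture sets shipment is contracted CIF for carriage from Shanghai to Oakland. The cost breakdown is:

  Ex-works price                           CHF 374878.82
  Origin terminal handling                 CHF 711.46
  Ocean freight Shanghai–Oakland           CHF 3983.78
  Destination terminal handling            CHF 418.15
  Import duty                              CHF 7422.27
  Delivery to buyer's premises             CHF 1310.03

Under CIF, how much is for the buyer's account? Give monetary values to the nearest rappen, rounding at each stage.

CIF: the seller pays costs through ocean freight and marine insurance to the destination port.
Seller's account: goods 374878.82 + origin terminal 711.46 + freight 3983.78 = 379574.06
Buyer's account: destination terminal 418.15 + duty 7422.27 + delivery 1310.03 = 9150.45

Buyer's account: CHF 9150.45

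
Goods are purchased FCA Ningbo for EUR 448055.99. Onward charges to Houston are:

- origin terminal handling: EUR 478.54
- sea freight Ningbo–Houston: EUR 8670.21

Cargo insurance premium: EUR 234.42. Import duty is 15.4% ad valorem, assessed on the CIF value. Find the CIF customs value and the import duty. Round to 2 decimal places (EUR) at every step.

CIF = FCA price + pre-shipment costs + freight + insurance
CIF = 448055.99 + 478.54 + 8670.21 + 234.42 = 457439.16
Import duty = 457439.16 × 15.4% = 70445.63

CIF value: EUR 457439.16; import duty: EUR 70445.63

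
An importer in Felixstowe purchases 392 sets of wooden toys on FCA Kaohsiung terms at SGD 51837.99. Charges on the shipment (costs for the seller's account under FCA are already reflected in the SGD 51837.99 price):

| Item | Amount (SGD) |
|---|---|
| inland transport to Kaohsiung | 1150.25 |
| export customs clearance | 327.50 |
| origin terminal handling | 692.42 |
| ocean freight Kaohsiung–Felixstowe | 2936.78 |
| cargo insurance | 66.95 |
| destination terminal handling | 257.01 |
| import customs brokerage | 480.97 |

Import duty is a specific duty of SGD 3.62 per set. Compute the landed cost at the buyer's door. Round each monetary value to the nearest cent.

Total landed cost: SGD 57691.16

FCA: the seller delivers export-cleared goods to the carrier; the buyer bears costs from that point.
Already in the invoice (seller's account under FCA): inland to port, export clearance — exclude.
CIF value = FCA price + origin terminal + freight + insurance = 51837.99 + 692.42 + 2936.78 + 66.95 = 55534.14
Import duty = 392 × 3.62 = 1419.04
Buyer bears: origin terminal 692.42 + freight 2936.78 + insurance 66.95 + destination terminal 257.01 + brokerage 480.97 + duty 1419.04 = 5853.17
Landed cost = invoice 51837.99 + 5853.17 = 57691.16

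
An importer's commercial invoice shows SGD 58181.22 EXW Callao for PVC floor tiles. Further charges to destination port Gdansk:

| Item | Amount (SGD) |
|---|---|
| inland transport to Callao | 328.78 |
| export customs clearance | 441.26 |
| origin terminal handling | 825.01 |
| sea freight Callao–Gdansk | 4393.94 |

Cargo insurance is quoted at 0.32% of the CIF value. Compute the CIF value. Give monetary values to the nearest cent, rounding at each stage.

CIF value: SGD 64376.21

Let C be the CIF value. C = EXW price + pre-shipment costs + freight + 0.32% × C
C − 0.32% × C = 58181.22 + 328.78 + 441.26 + 825.01 + 4393.94
0.9968 × C = 64170.21
C = 64170.21 / 0.9968 = 64376.21
Insurance premium = 0.32% × 64376.21 = 206.00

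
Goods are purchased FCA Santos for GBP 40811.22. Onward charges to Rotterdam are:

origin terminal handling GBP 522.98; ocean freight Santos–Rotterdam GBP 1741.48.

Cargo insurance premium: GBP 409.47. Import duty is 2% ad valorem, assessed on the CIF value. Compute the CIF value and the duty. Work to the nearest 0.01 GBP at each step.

CIF = FCA price + pre-shipment costs + freight + insurance
CIF = 40811.22 + 522.98 + 1741.48 + 409.47 = 43485.15
Import duty = 43485.15 × 2% = 869.70

CIF value: GBP 43485.15; import duty: GBP 869.70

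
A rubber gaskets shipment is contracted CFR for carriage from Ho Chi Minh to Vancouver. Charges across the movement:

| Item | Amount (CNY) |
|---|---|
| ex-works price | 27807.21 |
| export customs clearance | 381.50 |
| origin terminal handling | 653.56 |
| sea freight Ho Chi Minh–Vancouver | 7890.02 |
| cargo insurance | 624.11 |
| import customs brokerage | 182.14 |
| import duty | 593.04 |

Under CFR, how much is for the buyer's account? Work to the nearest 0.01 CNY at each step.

Buyer's account: CNY 1399.29

CFR: the seller pays costs through ocean freight to the destination port, but not insurance.
Seller's account: goods 27807.21 + export clearance 381.50 + origin terminal 653.56 + freight 7890.02 = 36732.29
Buyer's account: insurance 624.11 + brokerage 182.14 + duty 593.04 = 1399.29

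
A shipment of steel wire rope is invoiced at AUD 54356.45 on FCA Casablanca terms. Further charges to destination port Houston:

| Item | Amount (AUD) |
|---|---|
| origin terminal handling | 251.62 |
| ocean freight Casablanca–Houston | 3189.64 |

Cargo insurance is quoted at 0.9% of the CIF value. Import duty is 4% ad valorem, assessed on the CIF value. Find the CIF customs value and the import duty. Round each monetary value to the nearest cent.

Let C be the CIF value. C = FCA price + pre-shipment costs + freight + 0.9% × C
C − 0.9% × C = 54356.45 + 251.62 + 3189.64
0.991 × C = 57797.71
C = 57797.71 / 0.991 = 58322.61
Insurance premium = 0.9% × 58322.61 = 524.90
Import duty = 58322.61 × 4% = 2332.90

CIF value: AUD 58322.61; import duty: AUD 2332.90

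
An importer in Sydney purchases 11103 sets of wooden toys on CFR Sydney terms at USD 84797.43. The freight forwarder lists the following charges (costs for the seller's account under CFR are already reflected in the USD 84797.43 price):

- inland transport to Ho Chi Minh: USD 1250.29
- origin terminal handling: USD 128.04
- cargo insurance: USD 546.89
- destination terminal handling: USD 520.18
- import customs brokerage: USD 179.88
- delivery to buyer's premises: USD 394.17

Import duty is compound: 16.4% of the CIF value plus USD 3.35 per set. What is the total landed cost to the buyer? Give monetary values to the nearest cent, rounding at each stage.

CFR: the seller pays costs through ocean freight to the destination port, but not insurance.
Already in the invoice (seller's account under CFR): inland to port, origin terminal — exclude.
CIF value = CFR price + insurance = 84797.43 + 546.89 = 85344.32
Ad valorem component: 85344.32 × 16.4% = 13996.47
Specific component: 11103 × 3.35 = 37195.05
Import duty = 13996.47 + 37195.05 = 51191.52
Buyer bears: insurance 546.89 + destination terminal 520.18 + brokerage 179.88 + delivery 394.17 + duty 51191.52 = 52832.64
Landed cost = invoice 84797.43 + 52832.64 = 137630.07

Total landed cost: USD 137630.07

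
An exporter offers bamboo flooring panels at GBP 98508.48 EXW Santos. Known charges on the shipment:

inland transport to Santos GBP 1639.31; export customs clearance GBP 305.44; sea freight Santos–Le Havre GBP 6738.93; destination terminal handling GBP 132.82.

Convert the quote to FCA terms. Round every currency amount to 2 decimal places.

Not relevant to the conversion: destination terminal, freight — on the buyer under both terms; not part of either seller's price.
From EXW to FCA, the seller additionally bears: inland to port, export clearance.
FCA price = 98508.48 + 1639.31 + 305.44 = 100453.23

FCA price: GBP 100453.23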